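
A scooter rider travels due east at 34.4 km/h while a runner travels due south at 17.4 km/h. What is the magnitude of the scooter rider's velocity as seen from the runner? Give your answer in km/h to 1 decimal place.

38.6 km/h

Taking east as x and north as y: scooter rider velocity = (34.400, 0.000) km/h; runner velocity = (0.000, -17.400) km/h.
Velocity of scooter rider relative to runner = (34.400, 0.000) − (0.000, -17.400) = (34.400, 17.400) km/h.
Magnitude = |(34.400, 17.400)| = 38.550 km/h.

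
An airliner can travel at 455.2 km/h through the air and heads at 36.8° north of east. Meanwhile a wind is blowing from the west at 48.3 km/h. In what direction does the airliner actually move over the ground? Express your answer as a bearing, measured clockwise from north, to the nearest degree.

Taking east as x and north as y: velocity relative to the air = (364.493, 272.676) km/h; the air relative to ground = (48.300, 0.000) km/h.
Velocity relative to ground = (364.493, 272.676) + (48.300, 0.000) = (412.793, 272.676) km/h.
Bearing = atan2(412.79, 272.68) = 56.55° clockwise from north.

057°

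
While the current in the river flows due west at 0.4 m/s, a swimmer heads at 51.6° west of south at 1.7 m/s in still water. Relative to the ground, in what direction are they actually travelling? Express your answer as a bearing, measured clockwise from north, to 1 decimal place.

Taking east as x and north as y: velocity relative to the water = (-1.332, -1.056) m/s; the water relative to ground = (-0.400, 0.000) m/s.
Velocity relative to ground = (-1.332, -1.056) + (-0.400, 0.000) = (-1.732, -1.056) m/s.
Bearing = atan2(-1.73, -1.06) = 238.63° clockwise from north.

238.6°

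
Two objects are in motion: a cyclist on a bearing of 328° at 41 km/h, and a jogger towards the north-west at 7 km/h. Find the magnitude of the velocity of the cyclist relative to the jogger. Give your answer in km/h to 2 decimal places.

Taking east as x and north as y: cyclist velocity = (-21.727, 34.770) km/h; jogger velocity = (-4.950, 4.950) km/h.
Velocity of cyclist relative to jogger = (-21.727, 34.770) − (-4.950, 4.950) = (-16.777, 29.820) km/h.
Magnitude = |(-16.777, 29.820)| = 34.216 km/h.

34.22 km/h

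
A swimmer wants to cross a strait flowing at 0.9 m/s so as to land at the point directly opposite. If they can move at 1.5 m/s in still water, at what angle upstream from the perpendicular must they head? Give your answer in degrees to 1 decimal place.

36.9°

To cancel the current, the upstream component of the swimmer's velocity must equal the flow: 1.5 sin θ = 0.9.
sin θ = 0.9 / 1.5 = 0.6000.
θ = arcsin(0.6000) = 36.870°.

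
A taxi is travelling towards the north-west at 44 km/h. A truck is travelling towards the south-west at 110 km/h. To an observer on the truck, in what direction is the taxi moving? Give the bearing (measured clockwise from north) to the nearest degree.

Taking east as x and north as y: taxi velocity = (-31.113, 31.113) km/h; truck velocity = (-77.782, -77.782) km/h.
Velocity of taxi relative to truck = (-31.113, 31.113) − (-77.782, -77.782) = (46.669, 108.894) km/h.
Bearing = atan2(46.67, 108.89) = 23.20° clockwise from north.

023°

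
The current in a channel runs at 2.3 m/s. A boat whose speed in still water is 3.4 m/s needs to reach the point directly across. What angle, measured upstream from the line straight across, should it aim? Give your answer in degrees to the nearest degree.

To cancel the current, the upstream component of the boat's velocity must equal the flow: 3.4 sin θ = 2.3.
sin θ = 2.3 / 3.4 = 0.6765.
θ = arcsin(0.6765) = 42.568°.

43°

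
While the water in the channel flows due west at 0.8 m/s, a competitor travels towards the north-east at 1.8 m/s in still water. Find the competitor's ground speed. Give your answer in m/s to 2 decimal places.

1.36 m/s

Taking east as x and north as y: velocity relative to the water = (1.273, 1.273) m/s; the water relative to ground = (-0.800, 0.000) m/s.
Velocity relative to ground = (1.273, 1.273) + (-0.800, 0.000) = (0.473, 1.273) m/s.
Speed = |(0.473, 1.273)| = 1.358 m/s.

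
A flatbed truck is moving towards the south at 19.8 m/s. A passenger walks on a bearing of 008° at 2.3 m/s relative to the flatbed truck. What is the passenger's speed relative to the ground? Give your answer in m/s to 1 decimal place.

Taking east as x and north as y: flatbed truck velocity = (0.000, -19.800) m/s; passenger velocity relative to flatbed truck = (0.320, 2.278) m/s.
Velocity relative to ground = (0.000, -19.800) + (0.320, 2.278) = (0.320, -17.522) m/s.
Speed = |(0.320, -17.522)| = 17.525 m/s.

17.5 m/s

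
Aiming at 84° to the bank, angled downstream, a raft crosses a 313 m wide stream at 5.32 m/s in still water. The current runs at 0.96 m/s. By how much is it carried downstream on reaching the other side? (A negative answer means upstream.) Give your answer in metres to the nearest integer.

Perpendicular speed = 5.291 m/s; crossing time = 313 / 5.291 = 59.159 s.
Net downstream speed = 1.516 m/s.
Drift = 1.516 × 59.159 = 89.690 m (downstream).

90 m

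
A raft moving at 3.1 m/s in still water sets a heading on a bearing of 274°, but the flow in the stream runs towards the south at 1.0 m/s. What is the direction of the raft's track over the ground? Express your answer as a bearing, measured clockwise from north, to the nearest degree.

Taking east as x and north as y: velocity relative to the water = (-3.092, 0.216) m/s; the water relative to ground = (0.000, -1.000) m/s.
Velocity relative to ground = (-3.092, 0.216) + (0.000, -1.000) = (-3.092, -0.784) m/s.
Bearing = atan2(-3.09, -0.78) = 255.78° clockwise from north.

256°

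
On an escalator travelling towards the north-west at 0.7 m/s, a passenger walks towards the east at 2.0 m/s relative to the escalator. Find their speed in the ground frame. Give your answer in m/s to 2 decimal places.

1.58 m/s

Taking east as x and north as y: escalator velocity = (-0.495, 0.495) m/s; passenger velocity relative to escalator = (2.000, 0.000) m/s.
Velocity relative to ground = (-0.495, 0.495) + (2.000, 0.000) = (1.505, 0.495) m/s.
Speed = |(1.505, 0.495)| = 1.584 m/s.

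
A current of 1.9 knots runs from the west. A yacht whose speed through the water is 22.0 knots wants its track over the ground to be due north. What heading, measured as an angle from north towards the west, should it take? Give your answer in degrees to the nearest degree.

5°

The current pushes perpendicular to the desired track; the heading must have a component into the current equal to 1.9 knots: 22.0 sin θ = 1.9.
sin θ = 0.0864, so θ = 4.954°.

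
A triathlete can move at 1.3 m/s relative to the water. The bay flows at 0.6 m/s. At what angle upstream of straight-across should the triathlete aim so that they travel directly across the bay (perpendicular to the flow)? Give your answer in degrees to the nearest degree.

27°

To cancel the current, the upstream component of the triathlete's velocity must equal the flow: 1.3 sin θ = 0.6.
sin θ = 0.6 / 1.3 = 0.4615.
θ = arcsin(0.4615) = 27.486°.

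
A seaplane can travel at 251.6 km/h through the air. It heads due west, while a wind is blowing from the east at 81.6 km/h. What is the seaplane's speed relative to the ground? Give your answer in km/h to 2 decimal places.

333.20 km/h

Taking east as x and north as y: velocity relative to the air = (-251.600, 0.000) km/h; the air relative to ground = (-81.600, 0.000) km/h.
Velocity relative to ground = (-251.600, 0.000) + (-81.600, 0.000) = (-333.200, 0.000) km/h.
Speed = |(-333.200, 0.000)| = 333.200 km/h.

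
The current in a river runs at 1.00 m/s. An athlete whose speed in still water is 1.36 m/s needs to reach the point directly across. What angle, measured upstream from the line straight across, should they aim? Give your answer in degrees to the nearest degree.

To cancel the current, the upstream component of the athlete's velocity must equal the flow: 1.36 sin θ = 1.00.
sin θ = 1.00 / 1.36 = 0.7353.
θ = arcsin(0.7353) = 47.332°.

47°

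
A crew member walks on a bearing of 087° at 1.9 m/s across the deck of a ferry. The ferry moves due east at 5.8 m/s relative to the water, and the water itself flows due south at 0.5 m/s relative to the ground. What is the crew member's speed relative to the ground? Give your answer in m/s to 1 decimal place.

7.7 m/s

In east/north components (m/s): crew member relative to ferry = (1.897, 0.099); ferry relative to water = (5.800, 0.000); water relative to ground = (0.000, -0.500).
Sum = (7.697, -0.401) m/s.
Speed = |(7.697, -0.401)| = 7.708 m/s.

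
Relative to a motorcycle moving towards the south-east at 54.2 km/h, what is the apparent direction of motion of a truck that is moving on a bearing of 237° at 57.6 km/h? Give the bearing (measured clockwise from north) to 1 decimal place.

274.6°

Taking east as x and north as y: truck velocity = (-48.307, -31.371) km/h; motorcycle velocity = (38.325, -38.325) km/h.
Velocity of truck relative to motorcycle = (-48.307, -31.371) − (38.325, -38.325) = (-86.633, 6.954) km/h.
Bearing = atan2(-86.63, 6.95) = 274.59° clockwise from north.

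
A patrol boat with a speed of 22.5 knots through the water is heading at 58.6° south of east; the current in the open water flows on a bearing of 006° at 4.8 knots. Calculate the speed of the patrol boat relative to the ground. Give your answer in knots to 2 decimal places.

18.91 knots

Taking east as x and north as y: velocity relative to the water = (11.723, -19.205) knots; the water relative to ground = (0.502, 4.774) knots.
Velocity relative to ground = (11.723, -19.205) + (0.502, 4.774) = (12.224, -14.431) knots.
Speed = |(12.224, -14.431)| = 18.913 knots.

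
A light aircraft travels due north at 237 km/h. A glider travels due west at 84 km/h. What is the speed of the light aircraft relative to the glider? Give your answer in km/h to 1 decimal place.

251.4 km/h

Taking east as x and north as y: light aircraft velocity = (0.000, 237.000) km/h; glider velocity = (-84.000, 0.000) km/h.
Velocity of light aircraft relative to glider = (0.000, 237.000) − (-84.000, 0.000) = (84.000, 237.000) km/h.
Magnitude = |(84.000, 237.000)| = 251.446 km/h.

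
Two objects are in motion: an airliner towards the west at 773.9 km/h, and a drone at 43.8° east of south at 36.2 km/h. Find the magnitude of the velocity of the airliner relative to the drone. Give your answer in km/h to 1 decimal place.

799.4 km/h

Taking east as x and north as y: airliner velocity = (-773.900, 0.000) km/h; drone velocity = (25.056, -26.128) km/h.
Velocity of airliner relative to drone = (-773.900, 0.000) − (25.056, -26.128) = (-798.956, 26.128) km/h.
Magnitude = |(-798.956, 26.128)| = 799.383 km/h.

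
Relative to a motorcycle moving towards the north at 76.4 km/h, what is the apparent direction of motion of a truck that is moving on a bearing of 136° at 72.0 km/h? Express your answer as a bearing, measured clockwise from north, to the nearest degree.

159°

Taking east as x and north as y: truck velocity = (50.015, -51.792) km/h; motorcycle velocity = (0.000, 76.400) km/h.
Velocity of truck relative to motorcycle = (50.015, -51.792) − (0.000, 76.400) = (50.015, -128.192) km/h.
Bearing = atan2(50.02, -128.19) = 158.69° clockwise from north.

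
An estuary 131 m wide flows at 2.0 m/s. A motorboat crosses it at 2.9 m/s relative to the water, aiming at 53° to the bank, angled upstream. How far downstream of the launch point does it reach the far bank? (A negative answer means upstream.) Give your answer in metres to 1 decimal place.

14.4 m

Perpendicular speed = 2.316 m/s; crossing time = 131 / 2.316 = 56.562 s.
Net downstream speed = 0.255 m/s.
Drift = 0.255 × 56.562 = 14.408 m (downstream).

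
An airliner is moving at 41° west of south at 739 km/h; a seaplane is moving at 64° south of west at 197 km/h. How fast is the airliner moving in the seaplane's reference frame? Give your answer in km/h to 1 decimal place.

551.1 km/h

Taking east as x and north as y: airliner velocity = (-484.828, -557.730) km/h; seaplane velocity = (-86.359, -177.062) km/h.
Velocity of airliner relative to seaplane = (-484.828, -557.730) − (-86.359, -177.062) = (-398.469, -380.668) km/h.
Magnitude = |(-398.469, -380.668)| = 551.076 km/h.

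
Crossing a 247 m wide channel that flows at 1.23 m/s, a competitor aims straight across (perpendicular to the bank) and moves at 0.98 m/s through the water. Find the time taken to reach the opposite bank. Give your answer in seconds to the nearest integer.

252 s

The component of the competitor's velocity perpendicular to the bank is 0.98 m/s.
Only the cross-stream component determines the crossing time; the current contributes nothing perpendicular to the bank.
Time = 247 / 0.980 = 252.041 s.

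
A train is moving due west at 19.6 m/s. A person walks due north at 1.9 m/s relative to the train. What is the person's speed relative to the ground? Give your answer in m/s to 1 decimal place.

Taking east as x and north as y: train velocity = (-19.600, 0.000) m/s; person velocity relative to train = (0.000, 1.900) m/s.
Velocity relative to ground = (-19.600, 0.000) + (0.000, 1.900) = (-19.600, 1.900) m/s.
Speed = |(-19.600, 1.900)| = 19.692 m/s.

19.7 m/s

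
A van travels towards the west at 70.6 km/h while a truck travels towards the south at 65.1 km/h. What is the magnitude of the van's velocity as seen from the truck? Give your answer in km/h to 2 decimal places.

96.03 km/h

Taking east as x and north as y: van velocity = (-70.600, 0.000) km/h; truck velocity = (0.000, -65.100) km/h.
Velocity of van relative to truck = (-70.600, 0.000) − (0.000, -65.100) = (-70.600, 65.100) km/h.
Magnitude = |(-70.600, 65.100)| = 96.033 km/h.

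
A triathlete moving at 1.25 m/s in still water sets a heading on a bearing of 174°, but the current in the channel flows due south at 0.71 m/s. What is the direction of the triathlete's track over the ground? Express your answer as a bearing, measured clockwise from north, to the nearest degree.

Taking east as x and north as y: velocity relative to the water = (0.131, -1.243) m/s; the water relative to ground = (0.000, -0.710) m/s.
Velocity relative to ground = (0.131, -1.243) + (0.000, -0.710) = (0.131, -1.953) m/s.
Bearing = atan2(0.13, -1.95) = 176.17° clockwise from north.

176°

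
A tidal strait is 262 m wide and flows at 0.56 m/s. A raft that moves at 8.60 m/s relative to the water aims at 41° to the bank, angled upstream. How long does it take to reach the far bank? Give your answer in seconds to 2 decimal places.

46.44 s

The component of the raft's velocity perpendicular to the bank is 8.60 × sin 41° = 5.642 m/s.
The current is parallel to the bank, so it does not affect the crossing time.
Time = 262 / 5.642 = 46.437 s.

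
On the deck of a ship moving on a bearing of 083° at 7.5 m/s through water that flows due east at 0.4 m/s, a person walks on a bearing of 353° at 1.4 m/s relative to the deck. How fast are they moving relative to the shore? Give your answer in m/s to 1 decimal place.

In east/north components (m/s): person relative to ship = (-0.171, 1.390); ship relative to water = (7.444, 0.914); water relative to ground = (0.400, 0.000).
Sum = (7.673, 2.304) m/s.
Speed = |(7.673, 2.304)| = 8.012 m/s.

8.0 m/s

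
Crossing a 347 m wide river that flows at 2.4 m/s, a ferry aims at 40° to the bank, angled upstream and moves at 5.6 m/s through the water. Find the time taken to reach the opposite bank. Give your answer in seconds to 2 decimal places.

The component of the ferry's velocity perpendicular to the bank is 5.6 × sin 40° = 3.600 m/s.
The current is parallel to the bank, so it does not affect the crossing time.
Time = 347 / 3.600 = 96.399 s.

96.40 s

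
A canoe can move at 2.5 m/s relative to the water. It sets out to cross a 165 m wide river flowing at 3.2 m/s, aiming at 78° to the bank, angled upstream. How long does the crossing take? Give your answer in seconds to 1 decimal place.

The component of the canoe's velocity perpendicular to the bank is 2.5 × sin 78° = 2.445 m/s.
The current is parallel to the bank, so it does not affect the crossing time.
Time = 165 / 2.445 = 67.474 s.

67.5 s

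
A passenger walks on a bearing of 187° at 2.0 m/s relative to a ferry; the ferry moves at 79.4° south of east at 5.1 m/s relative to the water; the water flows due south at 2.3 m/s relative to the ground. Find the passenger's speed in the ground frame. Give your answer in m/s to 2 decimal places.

In east/north components (m/s): passenger relative to ferry = (-0.244, -1.985); ferry relative to water = (0.938, -5.013); water relative to ground = (0.000, -2.300).
Sum = (0.694, -9.298) m/s.
Speed = |(0.694, -9.298)| = 9.324 m/s.

9.32 m/s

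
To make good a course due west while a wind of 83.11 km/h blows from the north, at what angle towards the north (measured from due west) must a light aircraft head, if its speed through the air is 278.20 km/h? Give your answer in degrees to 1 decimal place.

The wind pushes perpendicular to the desired track; the heading must have a component into the wind equal to 83.11 km/h: 278.20 sin θ = 83.11.
sin θ = 0.2987, so θ = 17.382°.

17.4°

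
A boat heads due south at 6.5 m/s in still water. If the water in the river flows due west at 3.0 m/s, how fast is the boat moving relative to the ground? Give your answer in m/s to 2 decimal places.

7.16 m/s

Taking east as x and north as y: velocity relative to the water = (0.000, -6.500) m/s; the water relative to ground = (-3.000, 0.000) m/s.
Velocity relative to ground = (0.000, -6.500) + (-3.000, 0.000) = (-3.000, -6.500) m/s.
Speed = |(-3.000, -6.500)| = 7.159 m/s.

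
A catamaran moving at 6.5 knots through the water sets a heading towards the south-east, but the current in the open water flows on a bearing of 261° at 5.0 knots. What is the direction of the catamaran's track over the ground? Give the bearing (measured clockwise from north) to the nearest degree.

184°

Taking east as x and north as y: velocity relative to the water = (4.596, -4.596) knots; the water relative to ground = (-4.938, -0.782) knots.
Velocity relative to ground = (4.596, -4.596) + (-4.938, -0.782) = (-0.342, -5.378) knots.
Bearing = atan2(-0.34, -5.38) = 183.64° clockwise from north.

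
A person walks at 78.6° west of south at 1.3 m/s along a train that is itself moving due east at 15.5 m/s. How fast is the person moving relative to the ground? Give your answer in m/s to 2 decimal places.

14.23 m/s

Taking east as x and north as y: train velocity = (15.500, 0.000) m/s; person velocity relative to train = (-1.274, -0.257) m/s.
Velocity relative to ground = (15.500, 0.000) + (-1.274, -0.257) = (14.226, -0.257) m/s.
Speed = |(14.226, -0.257)| = 14.228 m/s.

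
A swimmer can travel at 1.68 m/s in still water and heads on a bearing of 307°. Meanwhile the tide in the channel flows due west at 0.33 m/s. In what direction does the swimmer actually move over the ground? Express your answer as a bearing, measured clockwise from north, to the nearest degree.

Taking east as x and north as y: velocity relative to the water = (-1.342, 1.011) m/s; the water relative to ground = (-0.330, 0.000) m/s.
Velocity relative to ground = (-1.342, 1.011) + (-0.330, 0.000) = (-1.672, 1.011) m/s.
Bearing = atan2(-1.67, 1.01) = 301.17° clockwise from north.

301°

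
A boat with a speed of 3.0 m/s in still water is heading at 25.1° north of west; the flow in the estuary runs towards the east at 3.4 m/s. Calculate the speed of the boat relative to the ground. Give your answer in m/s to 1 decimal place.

1.4 m/s

Taking east as x and north as y: velocity relative to the water = (-2.717, 1.273) m/s; the water relative to ground = (3.400, 0.000) m/s.
Velocity relative to ground = (-2.717, 1.273) + (3.400, 0.000) = (0.683, 1.273) m/s.
Speed = |(0.683, 1.273)| = 1.444 m/s.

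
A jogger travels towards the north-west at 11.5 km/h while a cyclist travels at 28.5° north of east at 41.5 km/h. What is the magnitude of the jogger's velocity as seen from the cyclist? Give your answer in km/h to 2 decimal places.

Taking east as x and north as y: jogger velocity = (-8.132, 8.132) km/h; cyclist velocity = (36.471, 19.802) km/h.
Velocity of jogger relative to cyclist = (-8.132, 8.132) − (36.471, 19.802) = (-44.603, -11.670) km/h.
Magnitude = |(-44.603, -11.670)| = 46.104 km/h.

46.10 km/h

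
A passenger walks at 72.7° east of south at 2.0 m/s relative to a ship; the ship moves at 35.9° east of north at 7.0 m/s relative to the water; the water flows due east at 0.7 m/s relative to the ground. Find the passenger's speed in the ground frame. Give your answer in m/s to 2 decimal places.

In east/north components (m/s): passenger relative to ship = (1.910, -0.595); ship relative to water = (4.105, 5.670); water relative to ground = (0.700, 0.000).
Sum = (6.714, 5.076) m/s.
Speed = |(6.714, 5.076)| = 8.417 m/s.

8.42 m/s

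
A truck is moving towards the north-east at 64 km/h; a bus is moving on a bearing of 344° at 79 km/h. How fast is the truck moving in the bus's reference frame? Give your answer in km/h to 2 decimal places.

73.72 km/h

Taking east as x and north as y: truck velocity = (45.255, 45.255) km/h; bus velocity = (-21.775, 75.940) km/h.
Velocity of truck relative to bus = (45.255, 45.255) − (-21.775, 75.940) = (67.030, -30.685) km/h.
Magnitude = |(67.030, -30.685)| = 73.720 km/h.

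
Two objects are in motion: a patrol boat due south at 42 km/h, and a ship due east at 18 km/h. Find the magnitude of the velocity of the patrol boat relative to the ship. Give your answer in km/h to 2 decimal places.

Taking east as x and north as y: patrol boat velocity = (0.000, -42.000) km/h; ship velocity = (18.000, 0.000) km/h.
Velocity of patrol boat relative to ship = (0.000, -42.000) − (18.000, 0.000) = (-18.000, -42.000) km/h.
Magnitude = |(-18.000, -42.000)| = 45.695 km/h.

45.69 km/h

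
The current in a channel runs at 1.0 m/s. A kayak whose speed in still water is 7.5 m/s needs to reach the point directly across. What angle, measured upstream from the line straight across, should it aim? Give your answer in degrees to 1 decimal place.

To cancel the current, the upstream component of the kayak's velocity must equal the flow: 7.5 sin θ = 1.0.
sin θ = 1.0 / 7.5 = 0.1333.
θ = arcsin(0.1333) = 7.662°.

7.7°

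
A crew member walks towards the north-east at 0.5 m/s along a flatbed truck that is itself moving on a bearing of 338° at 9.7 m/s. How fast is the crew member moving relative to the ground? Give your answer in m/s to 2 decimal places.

9.91 m/s

Taking east as x and north as y: flatbed truck velocity = (-3.634, 8.994) m/s; crew member velocity relative to flatbed truck = (0.354, 0.354) m/s.
Velocity relative to ground = (-3.634, 8.994) + (0.354, 0.354) = (-3.280, 9.347) m/s.
Speed = |(-3.280, 9.347)| = 9.906 m/s.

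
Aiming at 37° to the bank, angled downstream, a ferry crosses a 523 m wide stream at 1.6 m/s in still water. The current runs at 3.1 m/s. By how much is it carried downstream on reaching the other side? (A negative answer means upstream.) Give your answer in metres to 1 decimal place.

2377.8 m

Perpendicular speed = 0.963 m/s; crossing time = 523 / 0.963 = 543.149 s.
Net downstream speed = 4.378 m/s.
Drift = 4.378 × 543.149 = 2377.805 m (downstream).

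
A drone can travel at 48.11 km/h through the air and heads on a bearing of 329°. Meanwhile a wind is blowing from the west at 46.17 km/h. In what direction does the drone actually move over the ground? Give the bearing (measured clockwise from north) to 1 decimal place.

027.4°

Taking east as x and north as y: velocity relative to the air = (-24.778, 41.238) km/h; the air relative to ground = (46.170, 0.000) km/h.
Velocity relative to ground = (-24.778, 41.238) + (46.170, 0.000) = (21.392, 41.238) km/h.
Bearing = atan2(21.39, 41.24) = 27.42° clockwise from north.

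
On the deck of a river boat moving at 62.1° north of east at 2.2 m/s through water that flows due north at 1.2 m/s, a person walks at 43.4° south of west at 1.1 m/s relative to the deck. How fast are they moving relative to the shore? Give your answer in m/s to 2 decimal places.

In east/north components (m/s): person relative to river boat = (-0.799, -0.756); river boat relative to water = (1.029, 1.944); water relative to ground = (0.000, 1.200).
Sum = (0.230, 2.388) m/s.
Speed = |(0.230, 2.388)| = 2.400 m/s.

2.40 m/s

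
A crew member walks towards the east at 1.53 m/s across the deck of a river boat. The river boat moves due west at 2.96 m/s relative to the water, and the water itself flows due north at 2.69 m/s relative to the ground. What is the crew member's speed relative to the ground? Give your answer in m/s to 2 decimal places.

In east/north components (m/s): crew member relative to river boat = (1.530, 0.000); river boat relative to water = (-2.960, 0.000); water relative to ground = (0.000, 2.690).
Sum = (-1.430, 2.690) m/s.
Speed = |(-1.430, 2.690)| = 3.046 m/s.

3.05 m/s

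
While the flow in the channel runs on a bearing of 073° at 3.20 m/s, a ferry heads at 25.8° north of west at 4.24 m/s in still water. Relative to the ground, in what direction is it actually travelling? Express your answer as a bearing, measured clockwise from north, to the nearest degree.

345°

Taking east as x and north as y: velocity relative to the water = (-3.817, 1.845) m/s; the water relative to ground = (3.060, 0.936) m/s.
Velocity relative to ground = (-3.817, 1.845) + (3.060, 0.936) = (-0.757, 2.781) m/s.
Bearing = atan2(-0.76, 2.78) = 344.77° clockwise from north.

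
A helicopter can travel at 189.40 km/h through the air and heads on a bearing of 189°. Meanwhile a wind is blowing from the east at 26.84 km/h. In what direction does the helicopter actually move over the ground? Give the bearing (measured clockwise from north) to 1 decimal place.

Taking east as x and north as y: velocity relative to the air = (-29.629, -187.068) km/h; the air relative to ground = (-26.840, 0.000) km/h.
Velocity relative to ground = (-29.629, -187.068) + (-26.840, 0.000) = (-56.469, -187.068) km/h.
Bearing = atan2(-56.47, -187.07) = 196.80° clockwise from north.

196.8°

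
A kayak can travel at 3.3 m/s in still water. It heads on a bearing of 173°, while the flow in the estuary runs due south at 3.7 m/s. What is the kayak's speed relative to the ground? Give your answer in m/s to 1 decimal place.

7.0 m/s

Taking east as x and north as y: velocity relative to the water = (0.402, -3.275) m/s; the water relative to ground = (0.000, -3.700) m/s.
Velocity relative to ground = (0.402, -3.275) + (0.000, -3.700) = (0.402, -6.975) m/s.
Speed = |(0.402, -6.975)| = 6.987 m/s.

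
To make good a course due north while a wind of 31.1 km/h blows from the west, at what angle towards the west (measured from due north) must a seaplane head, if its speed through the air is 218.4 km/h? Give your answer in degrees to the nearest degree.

The wind pushes perpendicular to the desired track; the heading must have a component into the wind equal to 31.1 km/h: 218.4 sin θ = 31.1.
sin θ = 0.1424, so θ = 8.187°.

8°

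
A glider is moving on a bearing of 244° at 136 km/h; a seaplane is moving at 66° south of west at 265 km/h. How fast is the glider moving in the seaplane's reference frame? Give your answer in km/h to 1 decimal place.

183.0 km/h

Taking east as x and north as y: glider velocity = (-122.236, -59.618) km/h; seaplane velocity = (-107.785, -242.090) km/h.
Velocity of glider relative to seaplane = (-122.236, -59.618) − (-107.785, -242.090) = (-14.451, 182.471) km/h.
Magnitude = |(-14.451, 182.471)| = 183.042 km/h.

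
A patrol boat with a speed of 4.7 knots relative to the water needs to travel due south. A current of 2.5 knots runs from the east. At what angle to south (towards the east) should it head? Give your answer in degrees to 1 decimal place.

32.1°

The current pushes perpendicular to the desired track; the heading must have a component into the current equal to 2.5 knots: 4.7 sin θ = 2.5.
sin θ = 0.5319, so θ = 32.135°.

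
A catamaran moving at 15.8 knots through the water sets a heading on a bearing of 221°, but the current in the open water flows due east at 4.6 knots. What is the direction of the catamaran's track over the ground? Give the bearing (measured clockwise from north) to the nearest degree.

Taking east as x and north as y: velocity relative to the water = (-10.366, -11.924) knots; the water relative to ground = (4.600, 0.000) knots.
Velocity relative to ground = (-10.366, -11.924) + (4.600, 0.000) = (-5.766, -11.924) knots.
Bearing = atan2(-5.77, -11.92) = 205.80° clockwise from north.

206°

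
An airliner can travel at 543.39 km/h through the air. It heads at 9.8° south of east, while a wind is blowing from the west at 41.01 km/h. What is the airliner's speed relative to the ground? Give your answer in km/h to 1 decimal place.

583.8 km/h

Taking east as x and north as y: velocity relative to the air = (535.461, -92.490) km/h; the air relative to ground = (41.010, 0.000) km/h.
Velocity relative to ground = (535.461, -92.490) + (41.010, 0.000) = (576.471, -92.490) km/h.
Speed = |(576.471, -92.490)| = 583.843 km/h.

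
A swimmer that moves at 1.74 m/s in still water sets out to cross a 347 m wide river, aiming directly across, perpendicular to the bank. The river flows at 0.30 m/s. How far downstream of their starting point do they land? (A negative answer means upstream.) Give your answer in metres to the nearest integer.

60 m

Perpendicular speed = 1.740 m/s; crossing time = 347 / 1.740 = 199.425 s.
Net downstream speed = 0.300 m/s.
Drift = 0.300 × 199.425 = 59.828 m (downstream).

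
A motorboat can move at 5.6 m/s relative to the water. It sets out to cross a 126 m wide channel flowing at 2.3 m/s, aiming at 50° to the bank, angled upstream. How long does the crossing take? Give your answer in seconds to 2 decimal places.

The component of the motorboat's velocity perpendicular to the bank is 5.6 × sin 50° = 4.290 m/s.
The flow acts along the bank and has no component across it.
Time = 126 / 4.290 = 29.372 s.

29.37 s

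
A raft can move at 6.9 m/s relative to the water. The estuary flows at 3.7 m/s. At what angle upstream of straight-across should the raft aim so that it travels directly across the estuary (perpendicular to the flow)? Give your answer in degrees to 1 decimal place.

32.4°

To cancel the current, the upstream component of the raft's velocity must equal the flow: 6.9 sin θ = 3.7.
sin θ = 3.7 / 6.9 = 0.5362.
θ = arcsin(0.5362) = 32.427°.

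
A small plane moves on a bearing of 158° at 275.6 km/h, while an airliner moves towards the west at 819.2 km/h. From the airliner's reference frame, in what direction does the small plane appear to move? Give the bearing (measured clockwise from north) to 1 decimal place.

105.5°

Taking east as x and north as y: small plane velocity = (103.242, -255.532) km/h; airliner velocity = (-819.200, 0.000) km/h.
Velocity of small plane relative to airliner = (103.242, -255.532) − (-819.200, 0.000) = (922.442, -255.532) km/h.
Bearing = atan2(922.44, -255.53) = 105.48° clockwise from north.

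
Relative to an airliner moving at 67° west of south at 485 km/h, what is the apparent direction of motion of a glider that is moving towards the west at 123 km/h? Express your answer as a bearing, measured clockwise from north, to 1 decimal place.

059.6°

Taking east as x and north as y: glider velocity = (-123.000, 0.000) km/h; airliner velocity = (-446.445, -189.505) km/h.
Velocity of glider relative to airliner = (-123.000, 0.000) − (-446.445, -189.505) = (323.445, 189.505) km/h.
Bearing = atan2(323.44, 189.50) = 59.63° clockwise from north.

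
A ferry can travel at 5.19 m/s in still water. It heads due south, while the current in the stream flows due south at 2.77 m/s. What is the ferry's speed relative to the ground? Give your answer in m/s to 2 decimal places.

7.96 m/s

Taking east as x and north as y: velocity relative to the water = (0.000, -5.190) m/s; the water relative to ground = (0.000, -2.770) m/s.
Velocity relative to ground = (0.000, -5.190) + (0.000, -2.770) = (0.000, -7.960) m/s.
Speed = |(0.000, -7.960)| = 7.960 m/s.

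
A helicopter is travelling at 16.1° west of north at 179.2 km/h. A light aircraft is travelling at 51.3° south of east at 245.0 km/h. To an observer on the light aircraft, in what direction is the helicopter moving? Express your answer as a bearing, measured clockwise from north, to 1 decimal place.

Taking east as x and north as y: helicopter velocity = (-49.695, 172.172) km/h; light aircraft velocity = (153.184, -191.205) km/h.
Velocity of helicopter relative to light aircraft = (-49.695, 172.172) − (153.184, -191.205) = (-202.879, 363.377) km/h.
Bearing = atan2(-202.88, 363.38) = 330.82° clockwise from north.

330.8°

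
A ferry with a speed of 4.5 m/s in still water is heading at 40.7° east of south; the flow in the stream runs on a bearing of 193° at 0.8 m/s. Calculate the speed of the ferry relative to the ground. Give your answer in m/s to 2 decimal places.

Taking east as x and north as y: velocity relative to the water = (2.934, -3.412) m/s; the water relative to ground = (-0.180, -0.779) m/s.
Velocity relative to ground = (2.934, -3.412) + (-0.180, -0.779) = (2.754, -4.191) m/s.
Speed = |(2.754, -4.191)| = 5.015 m/s.

5.02 m/s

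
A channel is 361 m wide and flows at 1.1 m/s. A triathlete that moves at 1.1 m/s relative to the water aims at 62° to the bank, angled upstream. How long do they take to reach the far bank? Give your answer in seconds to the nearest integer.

The component of the triathlete's velocity perpendicular to the bank is 1.1 × sin 62° = 0.971 m/s.
Only the cross-stream component determines the crossing time; the current contributes nothing perpendicular to the bank.
Time = 361 / 0.971 = 371.689 s.

372 s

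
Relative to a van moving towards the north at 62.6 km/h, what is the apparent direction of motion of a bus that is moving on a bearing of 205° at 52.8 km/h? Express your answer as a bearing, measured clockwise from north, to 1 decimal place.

Taking east as x and north as y: bus velocity = (-22.314, -47.853) km/h; van velocity = (0.000, 62.600) km/h.
Velocity of bus relative to van = (-22.314, -47.853) − (0.000, 62.600) = (-22.314, -110.453) km/h.
Bearing = atan2(-22.31, -110.45) = 191.42° clockwise from north.

191.4°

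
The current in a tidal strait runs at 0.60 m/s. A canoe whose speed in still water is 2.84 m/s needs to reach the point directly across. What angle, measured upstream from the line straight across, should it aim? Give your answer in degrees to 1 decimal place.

To cancel the current, the upstream component of the canoe's velocity must equal the flow: 2.84 sin θ = 0.60.
sin θ = 0.60 / 2.84 = 0.2113.
θ = arcsin(0.2113) = 12.197°.

12.2°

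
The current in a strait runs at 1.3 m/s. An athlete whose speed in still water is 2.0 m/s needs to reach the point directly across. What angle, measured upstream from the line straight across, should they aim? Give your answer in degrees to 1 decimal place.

To cancel the current, the upstream component of the athlete's velocity must equal the flow: 2.0 sin θ = 1.3.
sin θ = 1.3 / 2.0 = 0.6500.
θ = arcsin(0.6500) = 40.542°.

40.5°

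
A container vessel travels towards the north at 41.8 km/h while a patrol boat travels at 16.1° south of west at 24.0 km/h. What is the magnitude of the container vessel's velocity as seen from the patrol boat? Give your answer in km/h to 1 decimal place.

Taking east as x and north as y: container vessel velocity = (0.000, 41.800) km/h; patrol boat velocity = (-23.059, -6.656) km/h.
Velocity of container vessel relative to patrol boat = (0.000, 41.800) − (-23.059, -6.656) = (23.059, 48.456) km/h.
Magnitude = |(23.059, 48.456)| = 53.662 km/h.

53.7 km/h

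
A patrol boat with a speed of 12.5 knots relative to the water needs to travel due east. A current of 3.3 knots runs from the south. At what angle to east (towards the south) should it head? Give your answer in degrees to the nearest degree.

The current pushes perpendicular to the desired track; the heading must have a component into the current equal to 3.3 knots: 12.5 sin θ = 3.3.
sin θ = 0.2640, so θ = 15.308°.

15°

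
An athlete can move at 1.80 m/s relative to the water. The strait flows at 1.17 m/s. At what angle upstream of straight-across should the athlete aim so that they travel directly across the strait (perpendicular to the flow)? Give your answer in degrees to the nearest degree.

41°

To cancel the current, the upstream component of the athlete's velocity must equal the flow: 1.80 sin θ = 1.17.
sin θ = 1.17 / 1.80 = 0.6500.
θ = arcsin(0.6500) = 40.542°.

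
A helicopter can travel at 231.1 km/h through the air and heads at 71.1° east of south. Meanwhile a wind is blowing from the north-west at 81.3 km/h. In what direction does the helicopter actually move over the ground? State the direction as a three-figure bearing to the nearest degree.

116°

Taking east as x and north as y: velocity relative to the air = (218.640, -74.857) km/h; the air relative to ground = (57.488, -57.488) km/h.
Velocity relative to ground = (218.640, -74.857) + (57.488, -57.488) = (276.128, -132.345) km/h.
Bearing = atan2(276.13, -132.35) = 115.61° clockwise from north.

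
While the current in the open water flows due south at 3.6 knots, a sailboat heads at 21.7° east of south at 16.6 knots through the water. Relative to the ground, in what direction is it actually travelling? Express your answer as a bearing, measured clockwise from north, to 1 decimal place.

162.1°

Taking east as x and north as y: velocity relative to the water = (6.138, -15.424) knots; the water relative to ground = (0.000, -3.600) knots.
Velocity relative to ground = (6.138, -15.424) + (0.000, -3.600) = (6.138, -19.024) knots.
Bearing = atan2(6.14, -19.02) = 162.12° clockwise from north.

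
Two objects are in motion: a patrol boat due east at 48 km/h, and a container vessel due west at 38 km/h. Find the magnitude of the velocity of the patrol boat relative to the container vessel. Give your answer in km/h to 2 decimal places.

86.00 km/h

Taking east as x and north as y: patrol boat velocity = (48.000, 0.000) km/h; container vessel velocity = (-38.000, 0.000) km/h.
Velocity of patrol boat relative to container vessel = (48.000, 0.000) − (-38.000, 0.000) = (86.000, 0.000) km/h.
Magnitude = |(86.000, 0.000)| = 86.000 km/h.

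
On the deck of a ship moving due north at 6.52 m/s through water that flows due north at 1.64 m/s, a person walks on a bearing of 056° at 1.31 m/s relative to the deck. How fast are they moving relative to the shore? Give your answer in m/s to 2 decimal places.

In east/north components (m/s): person relative to ship = (1.086, 0.733); ship relative to water = (0.000, 6.520); water relative to ground = (0.000, 1.640).
Sum = (1.086, 8.893) m/s.
Speed = |(1.086, 8.893)| = 8.959 m/s.

8.96 m/s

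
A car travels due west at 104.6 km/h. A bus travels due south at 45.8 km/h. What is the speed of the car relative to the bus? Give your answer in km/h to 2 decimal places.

Taking east as x and north as y: car velocity = (-104.600, 0.000) km/h; bus velocity = (0.000, -45.800) km/h.
Velocity of car relative to bus = (-104.600, 0.000) − (0.000, -45.800) = (-104.600, 45.800) km/h.
Magnitude = |(-104.600, 45.800)| = 114.188 km/h.

114.19 km/h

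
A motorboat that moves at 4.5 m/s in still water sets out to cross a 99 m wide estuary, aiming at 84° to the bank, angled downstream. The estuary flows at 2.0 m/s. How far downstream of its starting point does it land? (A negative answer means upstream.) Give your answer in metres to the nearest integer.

Perpendicular speed = 4.475 m/s; crossing time = 99 / 4.475 = 22.121 s.
Net downstream speed = 2.470 m/s.
Drift = 2.470 × 22.121 = 54.648 m (downstream).

55 m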